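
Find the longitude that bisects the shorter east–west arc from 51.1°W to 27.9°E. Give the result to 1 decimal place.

Signed shortest Δλ from -51.1° to +27.9° is +79.0°.
Midpoint longitude = -51.1° + (+79.0°)/2 = -51.1° + 39.5° = -11.6°.

11.6°W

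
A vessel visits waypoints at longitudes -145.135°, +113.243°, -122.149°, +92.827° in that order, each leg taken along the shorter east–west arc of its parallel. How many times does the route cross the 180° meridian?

Leg 1: -145.135° → +113.243°, shortest Δλ = -101.622° (west) — crosses 180°.
Leg 2: +113.243° → -122.149°, shortest Δλ = 124.608° (east) — crosses 180°.
Leg 3: -122.149° → +92.827°, shortest Δλ = -145.024° (west) — crosses 180°.
Total crossings: 3.

3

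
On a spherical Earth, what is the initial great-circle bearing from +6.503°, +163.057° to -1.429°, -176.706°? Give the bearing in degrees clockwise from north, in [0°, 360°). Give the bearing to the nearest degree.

Δλ = -176.706 − 163.057 = -339.763°; wrapped into (−180°, 180°]: 20.237°.
θ = atan2( sin Δλ · cos φ₂ , cos φ₁ · sin φ₂ − sin φ₁ · cos φ₂ · cos Δλ )
  = atan2(0.34580, -0.13101) = 110.750° → normalised to [0°, 360°): 110.750°.

111°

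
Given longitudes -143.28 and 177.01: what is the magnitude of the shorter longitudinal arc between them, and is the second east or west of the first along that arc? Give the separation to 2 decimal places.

Raw difference: 177.01 − -143.28 = 320.29°.
Normalise into (−180°, 180°]: 320.29° − 360° = -39.71°.
Negative ⇒ the second point lies to the west; separation 39.71°.

39.71° west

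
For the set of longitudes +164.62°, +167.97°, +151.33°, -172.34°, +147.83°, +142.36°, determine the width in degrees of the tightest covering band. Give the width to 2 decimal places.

Sort the longitudes: -172.34°, +142.36°, +147.83°, +151.33°, +164.62°, +167.97°.
Eastward gaps between consecutive values (wrapping around): 314.70°, 5.47°, 3.50°, 13.29°, 3.35°, 19.69°.
Largest gap = 314.70° ⇒ minimal covering band is its complement: 360° − 314.70° = 45.30°.
Band runs from +142.36° eastward to -172.34°, crossing the antimeridian.

45.30°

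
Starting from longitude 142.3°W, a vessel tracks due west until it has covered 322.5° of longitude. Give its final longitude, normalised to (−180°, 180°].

104.8°W

Start at -142.3°; shift −322.5° → -464.8°.
-464.8° lies outside (−180°, 180°]; add 360° → -104.8°.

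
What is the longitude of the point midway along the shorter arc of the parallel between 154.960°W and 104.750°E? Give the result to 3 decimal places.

Signed shortest Δλ from -154.960° to +104.750° is -100.290°.
Midpoint longitude = -154.960° + (-100.290°)/2 = -154.960° − 50.145° = -205.105°.
Normalise into (−180°, 180°]: +154.895°.
(The naïve average (-154.960 + +104.750)/2 = -25.105° is on the wrong side of the globe.)

154.895°E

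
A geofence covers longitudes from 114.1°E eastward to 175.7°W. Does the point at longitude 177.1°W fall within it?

Band width going east from +114.1° to -175.7°: ((-175.7 − 114.1) mod 360) = 70.2°.
Offset of -177.1° east of the west edge: ((-177.1 − 114.1) mod 360) = 68.8°.
68.8° ≤ 70.2° ⇒ inside.

Yes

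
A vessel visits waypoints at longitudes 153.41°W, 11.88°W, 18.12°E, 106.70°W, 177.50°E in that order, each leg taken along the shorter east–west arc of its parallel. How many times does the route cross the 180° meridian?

Leg 1: -153.41° → -11.88°, shortest Δλ = 141.53° (east) — does not cross 180°.
Leg 2: -11.88° → +18.12°, shortest Δλ = 30.0° (east) — does not cross 180°.
Leg 3: +18.12° → -106.70°, shortest Δλ = -124.82° (west) — does not cross 180°.
Leg 4: -106.70° → +177.50°, shortest Δλ = -75.8° (west) — crosses 180°.
Total crossings: 1.

1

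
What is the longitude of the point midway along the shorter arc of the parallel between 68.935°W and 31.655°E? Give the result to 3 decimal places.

18.640°W

Signed shortest Δλ from -68.935° to +31.655° is +100.590°.
Midpoint longitude = -68.935° + (+100.590°)/2 = -68.935° + 50.295° = -18.640°.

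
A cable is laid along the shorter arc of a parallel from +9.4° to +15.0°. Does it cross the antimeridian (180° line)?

No

Signed shortest Δλ = ((15.0 − 9.4 + 180) mod 360) − 180 = 5.6°.
Going east by 5.6° from +9.4° reaches +15.0° without touching 180°.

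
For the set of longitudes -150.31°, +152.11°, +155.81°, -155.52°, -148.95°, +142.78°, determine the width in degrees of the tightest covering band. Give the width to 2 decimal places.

Sort the longitudes: -155.52°, -150.31°, -148.95°, +142.78°, +152.11°, +155.81°.
Eastward gaps between consecutive values (wrapping around): 5.21°, 1.36°, 291.73°, 9.33°, 3.70°, 48.67°.
Largest gap = 291.73° ⇒ minimal covering band is its complement: 360° − 291.73° = 68.27°.
Band runs from +142.78° eastward to -148.95°, crossing the antimeridian.

68.27°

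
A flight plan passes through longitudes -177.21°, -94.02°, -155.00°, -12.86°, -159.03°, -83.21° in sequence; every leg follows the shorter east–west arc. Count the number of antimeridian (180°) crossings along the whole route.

Leg 1: -177.21° → -94.02°, shortest Δλ = 83.19° (east) — does not cross 180°.
Leg 2: -94.02° → -155.00°, shortest Δλ = -60.98° (west) — does not cross 180°.
Leg 3: -155.00° → -12.86°, shortest Δλ = 142.14° (east) — does not cross 180°.
Leg 4: -12.86° → -159.03°, shortest Δλ = -146.17° (west) — does not cross 180°.
Leg 5: -159.03° → -83.21°, shortest Δλ = 75.82° (east) — does not cross 180°.
Total crossings: 0.

0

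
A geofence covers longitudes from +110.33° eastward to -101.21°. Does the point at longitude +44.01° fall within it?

No

Band width going east from +110.33° to -101.21°: ((-101.21 − 110.33) mod 360) = 148.46°.
Offset of +44.01° east of the west edge: ((44.01 − 110.33) mod 360) = 293.68°.
293.68° > 148.46° ⇒ outside.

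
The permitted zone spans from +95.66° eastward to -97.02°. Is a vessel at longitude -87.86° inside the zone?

No

Band width going east from +95.66° to -97.02°: ((-97.02 − 95.66) mod 360) = 167.32°.
Offset of -87.86° east of the west edge: ((-87.86 − 95.66) mod 360) = 176.48°.
176.48° > 167.32° ⇒ outside.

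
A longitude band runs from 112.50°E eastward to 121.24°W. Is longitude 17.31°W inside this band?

No

Band width going east from +112.50° to -121.24°: ((-121.24 − 112.50) mod 360) = 126.26°.
Offset of -17.31° east of the west edge: ((-17.31 − 112.50) mod 360) = 230.19°.
230.19° > 126.26° ⇒ outside.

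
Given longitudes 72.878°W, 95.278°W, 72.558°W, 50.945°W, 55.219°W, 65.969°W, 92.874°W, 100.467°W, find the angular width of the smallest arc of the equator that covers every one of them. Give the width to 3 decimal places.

Sort the longitudes: -100.467°, -95.278°, -92.874°, -72.878°, -72.558°, -65.969°, -55.219°, -50.945°.
Eastward gaps between consecutive values (wrapping around): 5.189°, 2.404°, 19.996°, 0.320°, 6.589°, 10.750°, 4.274°, 310.478°.
Largest gap = 310.478° ⇒ minimal covering band is its complement: 360° − 310.478° = 49.522°.
Band runs from -100.467° eastward to -50.945°.

49.522°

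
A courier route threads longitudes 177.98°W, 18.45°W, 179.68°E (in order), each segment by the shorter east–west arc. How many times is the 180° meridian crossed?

1

Leg 1: -177.98° → -18.45°, shortest Δλ = 159.53° (east) — does not cross 180°.
Leg 2: -18.45° → +179.68°, shortest Δλ = -161.87° (west) — crosses 180°.
Total crossings: 1.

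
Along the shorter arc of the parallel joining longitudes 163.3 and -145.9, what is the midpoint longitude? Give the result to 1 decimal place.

Signed shortest Δλ from +163.3° to -145.9° is +50.8°.
Midpoint longitude = +163.3° + (+50.8°)/2 = +163.3° + 25.4° = +188.7°.
Normalise into (−180°, 180°]: -171.3°.
(The naïve average (+163.3 + -145.9)/2 = 8.7° is on the wrong side of the globe.)

-171.3°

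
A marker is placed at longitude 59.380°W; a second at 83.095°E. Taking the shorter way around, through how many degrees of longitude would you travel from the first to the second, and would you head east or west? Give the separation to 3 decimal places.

142.475° east

Raw difference: 83.095 − -59.380 = 142.475°.
Normalise into (−180°, 180°]: 142.475° stays 142.475°.
Positive ⇒ the second point lies to the east; separation 142.475°.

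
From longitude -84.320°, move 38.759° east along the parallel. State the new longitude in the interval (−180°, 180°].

-45.561°

Start at -84.320°; shift +38.759° → -45.561°.
-45.561° already lies in (−180°, 180°].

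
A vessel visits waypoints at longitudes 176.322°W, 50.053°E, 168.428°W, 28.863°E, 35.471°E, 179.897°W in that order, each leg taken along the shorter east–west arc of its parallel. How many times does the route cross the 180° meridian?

4

Leg 1: -176.322° → +50.053°, shortest Δλ = -133.625° (west) — crosses 180°.
Leg 2: +50.053° → -168.428°, shortest Δλ = 141.519° (east) — crosses 180°.
Leg 3: -168.428° → +28.863°, shortest Δλ = -162.709° (west) — crosses 180°.
Leg 4: +28.863° → +35.471°, shortest Δλ = 6.608° (east) — does not cross 180°.
Leg 5: +35.471° → -179.897°, shortest Δλ = 144.632° (east) — crosses 180°.
Total crossings: 4.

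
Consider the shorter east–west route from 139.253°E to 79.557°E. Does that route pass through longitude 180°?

Signed shortest Δλ = ((79.557 − 139.253 + 180) mod 360) − 180 = -59.696°.
Going west by 59.696° from +139.253° reaches +79.557° without touching 180°.

No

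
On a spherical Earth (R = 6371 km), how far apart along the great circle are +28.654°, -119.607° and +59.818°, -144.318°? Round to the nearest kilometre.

Δλ = -144.318 − -119.607 = -24.711°.
Δφ = 59.818 − 28.654 = 31.164°.
a = sin²(Δφ/2) + cos φ₁ · cos φ₂ · sin²(Δλ/2) = 0.092355.
c = 2·atan2(√a, √(1−a)) = 0.61757 rad → d = 6371·c ≈ 3934.52 km.

3935 km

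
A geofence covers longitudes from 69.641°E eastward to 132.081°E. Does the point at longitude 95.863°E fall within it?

Band width going east from +69.641° to +132.081°: ((132.081 − 69.641) mod 360) = 62.440°.
Offset of +95.863° east of the west edge: ((95.863 − 69.641) mod 360) = 26.222°.
26.222° ≤ 62.440° ⇒ inside.

Yes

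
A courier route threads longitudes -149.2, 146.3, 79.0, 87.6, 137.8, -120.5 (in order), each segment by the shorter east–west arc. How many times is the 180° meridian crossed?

2

Leg 1: -149.2° → +146.3°, shortest Δλ = -64.5° (west) — crosses 180°.
Leg 2: +146.3° → +79.0°, shortest Δλ = -67.3° (west) — does not cross 180°.
Leg 3: +79.0° → +87.6°, shortest Δλ = 8.6° (east) — does not cross 180°.
Leg 4: +87.6° → +137.8°, shortest Δλ = 50.2° (east) — does not cross 180°.
Leg 5: +137.8° → -120.5°, shortest Δλ = 101.7° (east) — crosses 180°.
Total crossings: 2.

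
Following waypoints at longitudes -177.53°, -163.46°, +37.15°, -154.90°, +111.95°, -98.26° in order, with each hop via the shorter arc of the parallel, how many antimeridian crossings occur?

4

Leg 1: -177.53° → -163.46°, shortest Δλ = 14.07° (east) — does not cross 180°.
Leg 2: -163.46° → +37.15°, shortest Δλ = -159.39° (west) — crosses 180°.
Leg 3: +37.15° → -154.90°, shortest Δλ = 167.95° (east) — crosses 180°.
Leg 4: -154.90° → +111.95°, shortest Δλ = -93.15° (west) — crosses 180°.
Leg 5: +111.95° → -98.26°, shortest Δλ = 149.79° (east) — crosses 180°.
Total crossings: 4.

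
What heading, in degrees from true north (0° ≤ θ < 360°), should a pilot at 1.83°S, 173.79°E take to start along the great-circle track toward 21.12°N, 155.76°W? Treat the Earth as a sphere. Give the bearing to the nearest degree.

Δλ = -155.76 − 173.79 = -329.55°; wrapped into (−180°, 180°]: 30.45°.
θ = atan2( sin Δλ · cos φ₂ , cos φ₁ · sin φ₂ − sin φ₁ · cos φ₂ · cos Δλ )
  = atan2(0.47274, 0.38582) = 50.781° → normalised to [0°, 360°): 50.781°.

51°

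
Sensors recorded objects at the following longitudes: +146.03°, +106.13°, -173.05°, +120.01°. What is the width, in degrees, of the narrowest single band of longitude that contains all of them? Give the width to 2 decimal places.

Sort the longitudes: -173.05°, +106.13°, +120.01°, +146.03°.
Eastward gaps between consecutive values (wrapping around): 279.18°, 13.88°, 26.02°, 40.92°.
Largest gap = 279.18° ⇒ minimal covering band is its complement: 360° − 279.18° = 80.82°.
Band runs from +106.13° eastward to -173.05°, crossing the antimeridian.

80.82°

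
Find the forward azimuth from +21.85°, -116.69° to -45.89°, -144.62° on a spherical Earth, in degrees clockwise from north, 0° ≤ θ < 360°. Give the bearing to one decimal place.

200.0°

Δλ = -144.62 − -116.69 = -27.93°.
θ = atan2( sin Δλ · cos φ₂ , cos φ₁ · sin φ₂ − sin φ₁ · cos φ₂ · cos Δλ )
  = atan2(-0.32602, -0.89530) = -159.991° → normalised to [0°, 360°): 200.009°.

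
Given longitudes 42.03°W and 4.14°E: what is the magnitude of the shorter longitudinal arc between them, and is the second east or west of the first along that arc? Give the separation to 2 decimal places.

Raw difference: 4.14 − -42.03 = 46.17°.
Normalise into (−180°, 180°]: 46.17° stays 46.17°.
Positive ⇒ the second point lies to the east; separation 46.17°.

46.17° east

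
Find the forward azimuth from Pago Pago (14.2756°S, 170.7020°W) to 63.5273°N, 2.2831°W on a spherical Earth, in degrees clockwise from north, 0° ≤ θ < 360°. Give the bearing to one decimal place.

Δλ = -2.2831 − -170.7020 = 168.4189°.
θ = atan2( sin Δλ · cos φ₂ , cos φ₁ · sin φ₂ − sin φ₁ · cos φ₂ · cos Δλ )
  = atan2(0.08949, 0.75982) = 6.717° → normalised to [0°, 360°): 6.717°.

6.7°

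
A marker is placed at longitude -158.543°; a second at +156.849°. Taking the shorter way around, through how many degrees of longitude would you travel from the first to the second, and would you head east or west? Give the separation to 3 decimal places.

Raw difference: 156.849 − -158.543 = 315.392°.
Normalise into (−180°, 180°]: 315.392° − 360° = -44.608°.
Negative ⇒ the second point lies to the west; separation 44.608°.

44.608° west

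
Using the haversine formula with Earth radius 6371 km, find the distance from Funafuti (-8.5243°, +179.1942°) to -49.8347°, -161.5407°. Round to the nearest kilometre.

Δλ = -161.5407 − 179.1942 = -340.7349°; wrapped into (−180°, 180°]: 19.2651°.
Δφ = -49.8347 − -8.5243 = -41.3104°.
a = sin²(Δφ/2) + cos φ₁ · cos φ₂ · sin²(Δλ/2) = 0.142288.
c = 2·atan2(√a, √(1−a)) = 0.77356 rad → d = 6371·c ≈ 4928.38 km.

4928 km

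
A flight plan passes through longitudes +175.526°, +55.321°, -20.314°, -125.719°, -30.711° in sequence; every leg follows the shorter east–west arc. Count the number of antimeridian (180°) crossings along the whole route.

Leg 1: +175.526° → +55.321°, shortest Δλ = -120.205° (west) — does not cross 180°.
Leg 2: +55.321° → -20.314°, shortest Δλ = -75.635° (west) — does not cross 180°.
Leg 3: -20.314° → -125.719°, shortest Δλ = -105.405° (west) — does not cross 180°.
Leg 4: -125.719° → -30.711°, shortest Δλ = 95.008° (east) — does not cross 180°.
Total crossings: 0.

0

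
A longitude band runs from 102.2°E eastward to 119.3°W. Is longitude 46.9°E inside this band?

Band width going east from +102.2° to -119.3°: ((-119.3 − 102.2) mod 360) = 138.5°.
Offset of +46.9° east of the west edge: ((46.9 − 102.2) mod 360) = 304.7°.
304.7° > 138.5° ⇒ outside.

No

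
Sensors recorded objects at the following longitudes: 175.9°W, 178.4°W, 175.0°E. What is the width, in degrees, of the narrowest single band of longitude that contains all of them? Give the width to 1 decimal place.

9.1°

Sort the longitudes: -178.4°, -175.9°, +175.0°.
Eastward gaps between consecutive values (wrapping around): 2.5°, 350.9°, 6.6°.
Largest gap = 350.9° ⇒ minimal covering band is its complement: 360° − 350.9° = 9.1°.
Band runs from +175.0° eastward to -175.9°, crossing the antimeridian.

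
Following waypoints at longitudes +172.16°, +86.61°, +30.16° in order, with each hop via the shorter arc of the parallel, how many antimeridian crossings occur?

Leg 1: +172.16° → +86.61°, shortest Δλ = -85.55° (west) — does not cross 180°.
Leg 2: +86.61° → +30.16°, shortest Δλ = -56.45° (west) — does not cross 180°.
Total crossings: 0.

0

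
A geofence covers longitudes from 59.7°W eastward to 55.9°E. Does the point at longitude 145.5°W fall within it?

Band width going east from -59.7° to +55.9°: ((55.9 − -59.7) mod 360) = 115.6°.
Offset of -145.5° east of the west edge: ((-145.5 − -59.7) mod 360) = 274.2°.
274.2° > 115.6° ⇒ outside.

No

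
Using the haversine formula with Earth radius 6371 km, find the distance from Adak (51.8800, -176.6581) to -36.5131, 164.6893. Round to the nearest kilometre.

Δλ = 164.6893 − -176.6581 = 341.3474°; wrapped into (−180°, 180°]: -18.6526°.
Δφ = -36.5131 − 51.8800 = -88.3931°.
a = sin²(Δφ/2) + cos φ₁ · cos φ₂ · sin²(Δλ/2) = 0.499009.
c = 2·atan2(√a, √(1−a)) = 1.56881 rad → d = 6371·c ≈ 9994.92 km.

9995 km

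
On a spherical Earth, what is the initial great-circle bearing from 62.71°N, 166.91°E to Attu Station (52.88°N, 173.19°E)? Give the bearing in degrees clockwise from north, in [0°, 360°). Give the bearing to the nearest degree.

158°

Δλ = 173.19 − 166.91 = 6.28°.
θ = atan2( sin Δλ · cos φ₂ , cos φ₁ · sin φ₂ − sin φ₁ · cos φ₂ · cos Δλ )
  = atan2(0.06601, -0.16751) = 158.491° → normalised to [0°, 360°): 158.491°.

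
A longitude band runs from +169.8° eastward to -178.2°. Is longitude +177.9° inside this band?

Band width going east from +169.8° to -178.2°: ((-178.2 − 169.8) mod 360) = 12.0°.
Offset of +177.9° east of the west edge: ((177.9 − 169.8) mod 360) = 8.1°.
8.1° ≤ 12.0° ⇒ inside.

Yes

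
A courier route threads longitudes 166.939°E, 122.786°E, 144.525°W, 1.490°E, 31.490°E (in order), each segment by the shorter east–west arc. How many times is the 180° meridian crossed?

1

Leg 1: +166.939° → +122.786°, shortest Δλ = -44.153° (west) — does not cross 180°.
Leg 2: +122.786° → -144.525°, shortest Δλ = 92.689° (east) — crosses 180°.
Leg 3: -144.525° → +1.490°, shortest Δλ = 146.015° (east) — does not cross 180°.
Leg 4: +1.490° → +31.490°, shortest Δλ = 30.0° (east) — does not cross 180°.
Total crossings: 1.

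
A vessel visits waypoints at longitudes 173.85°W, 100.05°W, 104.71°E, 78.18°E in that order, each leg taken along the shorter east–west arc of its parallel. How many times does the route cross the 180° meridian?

Leg 1: -173.85° → -100.05°, shortest Δλ = 73.8° (east) — does not cross 180°.
Leg 2: -100.05° → +104.71°, shortest Δλ = -155.24° (west) — crosses 180°.
Leg 3: +104.71° → +78.18°, shortest Δλ = -26.53° (west) — does not cross 180°.
Total crossings: 1.

1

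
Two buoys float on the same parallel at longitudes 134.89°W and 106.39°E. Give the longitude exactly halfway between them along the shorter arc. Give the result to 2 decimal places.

Signed shortest Δλ from -134.89° to +106.39° is -118.72°.
Midpoint longitude = -134.89° + (-118.72°)/2 = -134.89° − 59.36° = -194.25°.
Normalise into (−180°, 180°]: +165.75°.
(The naïve average (-134.89 + +106.39)/2 = -14.25° is on the wrong side of the globe.)

165.75°E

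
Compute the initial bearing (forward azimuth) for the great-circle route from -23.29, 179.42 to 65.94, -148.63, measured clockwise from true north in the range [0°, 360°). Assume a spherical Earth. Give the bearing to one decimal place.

12.5°

Δλ = -148.63 − 179.42 = -328.05°; wrapped into (−180°, 180°]: 31.95°.
θ = atan2( sin Δλ · cos φ₂ , cos φ₁ · sin φ₂ − sin φ₁ · cos φ₂ · cos Δλ )
  = atan2(0.21574, 0.97549) = 12.471° → normalised to [0°, 360°): 12.471°.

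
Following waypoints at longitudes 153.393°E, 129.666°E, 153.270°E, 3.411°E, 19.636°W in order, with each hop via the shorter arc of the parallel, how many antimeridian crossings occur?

0

Leg 1: +153.393° → +129.666°, shortest Δλ = -23.727° (west) — does not cross 180°.
Leg 2: +129.666° → +153.270°, shortest Δλ = 23.604° (east) — does not cross 180°.
Leg 3: +153.270° → +3.411°, shortest Δλ = -149.859° (west) — does not cross 180°.
Leg 4: +3.411° → -19.636°, shortest Δλ = -23.047° (west) — does not cross 180°.
Total crossings: 0.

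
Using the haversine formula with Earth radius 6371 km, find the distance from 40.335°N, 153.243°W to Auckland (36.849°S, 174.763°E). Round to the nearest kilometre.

Δλ = 174.763 − -153.243 = 328.006°; wrapped into (−180°, 180°]: -31.994°.
Δφ = -36.849 − 40.335 = -77.184°.
a = sin²(Δφ/2) + cos φ₁ · cos φ₂ · sin²(Δλ/2) = 0.435417.
c = 2·atan2(√a, √(1−a)) = 1.44127 rad → d = 6371·c ≈ 9182.32 km.

9182 km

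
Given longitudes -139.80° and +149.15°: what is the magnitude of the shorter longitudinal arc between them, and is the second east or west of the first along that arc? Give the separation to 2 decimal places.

Raw difference: 149.15 − -139.80 = 288.95°.
Normalise into (−180°, 180°]: 288.95° − 360° = -71.05°.
Negative ⇒ the second point lies to the west; separation 71.05°.

71.05° west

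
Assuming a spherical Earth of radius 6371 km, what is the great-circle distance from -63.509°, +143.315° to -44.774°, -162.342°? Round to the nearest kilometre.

Δλ = -162.342 − 143.315 = -305.657°; wrapped into (−180°, 180°]: 54.343°.
Δφ = -44.774 − -63.509 = 18.735°.
a = sin²(Δφ/2) + cos φ₁ · cos φ₂ · sin²(Δλ/2) = 0.092526.
c = 2·atan2(√a, √(1−a)) = 0.61816 rad → d = 6371·c ≈ 3938.27 km.

3938 km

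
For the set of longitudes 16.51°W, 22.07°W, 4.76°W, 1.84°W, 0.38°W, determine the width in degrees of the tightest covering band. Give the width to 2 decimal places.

Sort the longitudes: -22.07°, -16.51°, -4.76°, -1.84°, -0.38°.
Eastward gaps between consecutive values (wrapping around): 5.56°, 11.75°, 2.92°, 1.46°, 338.31°.
Largest gap = 338.31° ⇒ minimal covering band is its complement: 360° − 338.31° = 21.69°.
Band runs from -22.07° eastward to -0.38°.

21.69°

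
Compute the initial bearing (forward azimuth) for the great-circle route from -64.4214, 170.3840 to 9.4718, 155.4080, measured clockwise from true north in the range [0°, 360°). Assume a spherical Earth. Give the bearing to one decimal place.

344.7°

Δλ = 155.4080 − 170.3840 = -14.9760°.
θ = atan2( sin Δλ · cos φ₂ , cos φ₁ · sin φ₂ − sin φ₁ · cos φ₂ · cos Δλ )
  = atan2(-0.25489, 0.93053) = -15.319° → normalised to [0°, 360°): 344.681°.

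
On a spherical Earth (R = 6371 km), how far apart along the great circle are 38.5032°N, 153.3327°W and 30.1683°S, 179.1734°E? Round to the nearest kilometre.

8151 km

Δλ = 179.1734 − -153.3327 = 332.5061°; wrapped into (−180°, 180°]: -27.4939°.
Δφ = -30.1683 − 38.5032 = -68.6715°.
a = sin²(Δφ/2) + cos φ₁ · cos φ₂ · sin²(Δλ/2) = 0.356349.
c = 2·atan2(√a, √(1−a)) = 1.27939 rad → d = 6371·c ≈ 8150.98 km.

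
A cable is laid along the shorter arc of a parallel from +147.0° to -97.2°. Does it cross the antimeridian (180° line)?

Naïve |-97.2 − 147.0| = 244.2° > 180°, so the shorter arc goes the other way round — across 180°.
Signed shortest Δλ = ((-97.2 − 147.0 + 180) mod 360) − 180 = 115.8°.
Going east by 115.8° from +147.0° passes through 180° before reaching -97.2°.

Yes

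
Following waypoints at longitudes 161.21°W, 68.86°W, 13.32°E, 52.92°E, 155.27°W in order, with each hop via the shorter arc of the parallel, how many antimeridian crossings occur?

Leg 1: -161.21° → -68.86°, shortest Δλ = 92.35° (east) — does not cross 180°.
Leg 2: -68.86° → +13.32°, shortest Δλ = 82.18° (east) — does not cross 180°.
Leg 3: +13.32° → +52.92°, shortest Δλ = 39.6° (east) — does not cross 180°.
Leg 4: +52.92° → -155.27°, shortest Δλ = 151.81° (east) — crosses 180°.
Total crossings: 1.

1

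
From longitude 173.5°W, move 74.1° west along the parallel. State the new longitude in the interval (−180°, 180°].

Start at -173.5°; shift −74.1° → -247.6°.
-247.6° lies outside (−180°, 180°]; add 360° → +112.4°.

112.4°E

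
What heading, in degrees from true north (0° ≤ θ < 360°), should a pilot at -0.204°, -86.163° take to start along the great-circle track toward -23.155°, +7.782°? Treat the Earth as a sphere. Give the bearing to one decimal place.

113.2°

Δλ = 7.782 − -86.163 = 93.945°.
θ = atan2( sin Δλ · cos φ₂ , cos φ₁ · sin φ₂ − sin φ₁ · cos φ₂ · cos Δλ )
  = atan2(0.91727, -0.39344) = 113.216° → normalised to [0°, 360°): 113.216°.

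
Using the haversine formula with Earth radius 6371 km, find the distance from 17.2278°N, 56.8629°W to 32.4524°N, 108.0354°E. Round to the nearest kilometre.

14262 km

Δλ = 108.0354 − -56.8629 = 164.8983°.
Δφ = 32.4524 − 17.2278 = 15.2246°.
a = sin²(Δφ/2) + cos φ₁ · cos φ₂ · sin²(Δλ/2) = 0.809609.
c = 2·atan2(√a, √(1−a)) = 2.23854 rad → d = 6371·c ≈ 14261.76 km.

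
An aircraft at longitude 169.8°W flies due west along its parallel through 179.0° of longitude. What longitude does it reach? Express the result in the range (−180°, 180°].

Start at -169.8°; shift −179.0° → -348.8°.
-348.8° lies outside (−180°, 180°]; add 360° → +11.2°.

11.2°E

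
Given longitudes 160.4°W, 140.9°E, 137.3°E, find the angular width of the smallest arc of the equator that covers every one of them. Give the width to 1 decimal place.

62.3°

Sort the longitudes: -160.4°, +137.3°, +140.9°.
Eastward gaps between consecutive values (wrapping around): 297.7°, 3.6°, 58.7°.
Largest gap = 297.7° ⇒ minimal covering band is its complement: 360° − 297.7° = 62.3°.
Band runs from +137.3° eastward to -160.4°, crossing the antimeridian.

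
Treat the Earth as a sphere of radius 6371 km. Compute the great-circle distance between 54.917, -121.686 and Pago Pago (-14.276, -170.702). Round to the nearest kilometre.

8961 km

Δλ = -170.702 − -121.686 = -49.016°.
Δφ = -14.276 − 54.917 = -69.193°.
a = sin²(Δφ/2) + cos φ₁ · cos φ₂ · sin²(Δλ/2) = 0.418238.
c = 2·atan2(√a, √(1−a)) = 1.40653 rad → d = 6371·c ≈ 8961.03 km.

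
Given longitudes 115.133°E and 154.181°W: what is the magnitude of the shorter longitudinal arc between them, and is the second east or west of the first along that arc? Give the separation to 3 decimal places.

Raw difference: -154.181 − 115.133 = -269.314°.
Normalise into (−180°, 180°]: -269.314° + 360° = 90.686°.
Positive ⇒ the second point lies to the east; separation 90.686°.

90.686° east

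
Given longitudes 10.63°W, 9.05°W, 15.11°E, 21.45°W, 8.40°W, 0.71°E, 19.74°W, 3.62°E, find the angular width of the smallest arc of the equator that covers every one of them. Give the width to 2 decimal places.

Sort the longitudes: -21.45°, -19.74°, -10.63°, -9.05°, -8.40°, +0.71°, +3.62°, +15.11°.
Eastward gaps between consecutive values (wrapping around): 1.71°, 9.11°, 1.58°, 0.65°, 9.11°, 2.91°, 11.49°, 323.44°.
Largest gap = 323.44° ⇒ minimal covering band is its complement: 360° − 323.44° = 36.56°.
Band runs from -21.45° eastward to +15.11°.

36.56°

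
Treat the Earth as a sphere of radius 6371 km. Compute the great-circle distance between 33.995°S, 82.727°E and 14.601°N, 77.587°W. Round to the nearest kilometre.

Δλ = -77.587 − 82.727 = -160.314°.
Δφ = 14.601 − -33.995 = 48.596°.
a = sin²(Δφ/2) + cos φ₁ · cos φ₂ · sin²(Δλ/2) = 0.948182.
c = 2·atan2(√a, √(1−a)) = 2.68230 rad → d = 6371·c ≈ 17088.91 km.

17089 km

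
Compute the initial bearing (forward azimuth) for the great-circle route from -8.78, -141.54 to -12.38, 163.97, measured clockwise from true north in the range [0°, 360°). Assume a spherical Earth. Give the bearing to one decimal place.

Δλ = 163.97 − -141.54 = 305.51°; wrapped into (−180°, 180°]: -54.49°.
θ = atan2( sin Δλ · cos φ₂ , cos φ₁ · sin φ₂ − sin φ₁ · cos φ₂ · cos Δλ )
  = atan2(-0.79509, -0.12528) = -98.955° → normalised to [0°, 360°): 261.045°.

261.0°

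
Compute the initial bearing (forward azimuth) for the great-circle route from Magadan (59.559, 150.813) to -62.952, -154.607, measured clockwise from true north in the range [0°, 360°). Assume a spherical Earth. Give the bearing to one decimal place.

Δλ = -154.607 − 150.813 = -305.420°; wrapped into (−180°, 180°]: 54.580°.
θ = atan2( sin Δλ · cos φ₂ , cos φ₁ · sin φ₂ − sin φ₁ · cos φ₂ · cos Δλ )
  = atan2(0.37058, -0.67846) = 151.356° → normalised to [0°, 360°): 151.356°.

151.4°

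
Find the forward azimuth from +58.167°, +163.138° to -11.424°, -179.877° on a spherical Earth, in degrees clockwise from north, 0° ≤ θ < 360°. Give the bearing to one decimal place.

162.4°

Δλ = -179.877 − 163.138 = -343.015°; wrapped into (−180°, 180°]: 16.985°.
θ = atan2( sin Δλ · cos φ₂ , cos φ₁ · sin φ₂ − sin φ₁ · cos φ₂ · cos Δλ )
  = atan2(0.28633, -0.90090) = 162.368° → normalised to [0°, 360°): 162.368°.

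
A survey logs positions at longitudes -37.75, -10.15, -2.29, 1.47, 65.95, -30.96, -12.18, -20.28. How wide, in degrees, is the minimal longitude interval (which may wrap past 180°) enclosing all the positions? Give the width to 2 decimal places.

Sort the longitudes: -37.75°, -30.96°, -20.28°, -12.18°, -10.15°, -2.29°, +1.47°, +65.95°.
Eastward gaps between consecutive values (wrapping around): 6.79°, 10.68°, 8.10°, 2.03°, 7.86°, 3.76°, 64.48°, 256.30°.
Largest gap = 256.30° ⇒ minimal covering band is its complement: 360° − 256.30° = 103.70°.
Band runs from -37.75° eastward to +65.95°.

103.70°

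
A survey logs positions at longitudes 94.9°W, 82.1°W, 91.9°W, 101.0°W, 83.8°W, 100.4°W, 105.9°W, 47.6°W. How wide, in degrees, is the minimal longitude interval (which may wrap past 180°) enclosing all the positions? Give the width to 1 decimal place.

Sort the longitudes: -105.9°, -101.0°, -100.4°, -94.9°, -91.9°, -83.8°, -82.1°, -47.6°.
Eastward gaps between consecutive values (wrapping around): 4.9°, 0.6°, 5.5°, 3.0°, 8.1°, 1.7°, 34.5°, 301.7°.
Largest gap = 301.7° ⇒ minimal covering band is its complement: 360° − 301.7° = 58.3°.
Band runs from -105.9° eastward to -47.6°.

58.3°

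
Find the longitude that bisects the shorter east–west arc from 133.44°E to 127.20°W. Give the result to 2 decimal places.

176.88°W

Signed shortest Δλ from +133.44° to -127.20° is +99.36°.
Midpoint longitude = +133.44° + (+99.36°)/2 = +133.44° + 49.68° = +183.12°.
Normalise into (−180°, 180°]: -176.88°.
(The naïve average (+133.44 + -127.20)/2 = 3.12° is on the wrong side of the globe.)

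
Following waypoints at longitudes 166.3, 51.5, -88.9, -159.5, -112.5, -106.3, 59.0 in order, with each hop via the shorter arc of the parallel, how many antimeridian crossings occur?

0

Leg 1: +166.3° → +51.5°, shortest Δλ = -114.8° (west) — does not cross 180°.
Leg 2: +51.5° → -88.9°, shortest Δλ = -140.4° (west) — does not cross 180°.
Leg 3: -88.9° → -159.5°, shortest Δλ = -70.6° (west) — does not cross 180°.
Leg 4: -159.5° → -112.5°, shortest Δλ = 47.0° (east) — does not cross 180°.
Leg 5: -112.5° → -106.3°, shortest Δλ = 6.2° (east) — does not cross 180°.
Leg 6: -106.3° → +59.0°, shortest Δλ = 165.3° (east) — does not cross 180°.
Total crossings: 0.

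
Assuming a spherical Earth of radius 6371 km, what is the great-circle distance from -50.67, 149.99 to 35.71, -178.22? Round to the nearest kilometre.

Δλ = -178.22 − 149.99 = -328.21°; wrapped into (−180°, 180°]: 31.79°.
Δφ = 35.71 − -50.67 = 86.38°.
a = sin²(Δφ/2) + cos φ₁ · cos φ₂ · sin²(Δλ/2) = 0.507031.
c = 2·atan2(√a, √(1−a)) = 1.58486 rad → d = 6371·c ≈ 10097.14 km.

10097 km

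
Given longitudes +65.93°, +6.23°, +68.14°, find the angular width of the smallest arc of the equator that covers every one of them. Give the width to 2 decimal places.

Sort the longitudes: +6.23°, +65.93°, +68.14°.
Eastward gaps between consecutive values (wrapping around): 59.70°, 2.21°, 298.09°.
Largest gap = 298.09° ⇒ minimal covering band is its complement: 360° − 298.09° = 61.91°.
Band runs from +6.23° eastward to +68.14°.

61.91°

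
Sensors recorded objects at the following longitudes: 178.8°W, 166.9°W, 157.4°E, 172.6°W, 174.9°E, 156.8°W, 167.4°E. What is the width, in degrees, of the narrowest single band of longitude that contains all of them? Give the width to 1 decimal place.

45.8°

Sort the longitudes: -178.8°, -172.6°, -166.9°, -156.8°, +157.4°, +167.4°, +174.9°.
Eastward gaps between consecutive values (wrapping around): 6.2°, 5.7°, 10.1°, 314.2°, 10.0°, 7.5°, 6.3°.
Largest gap = 314.2° ⇒ minimal covering band is its complement: 360° − 314.2° = 45.8°.
Band runs from +157.4° eastward to -156.8°, crossing the antimeridian.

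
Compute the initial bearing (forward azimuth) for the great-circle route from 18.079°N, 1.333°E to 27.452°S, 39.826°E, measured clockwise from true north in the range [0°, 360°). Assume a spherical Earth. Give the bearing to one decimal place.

139.8°

Δλ = 39.826 − 1.333 = 38.493°.
θ = atan2( sin Δλ · cos φ₂ , cos φ₁ · sin φ₂ − sin φ₁ · cos φ₂ · cos Δλ )
  = atan2(0.55233, -0.65378) = 139.808° → normalised to [0°, 360°): 139.808°.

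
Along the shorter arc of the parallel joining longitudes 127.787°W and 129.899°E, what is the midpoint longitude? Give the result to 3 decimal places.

Signed shortest Δλ from -127.787° to +129.899° is -102.314°.
Midpoint longitude = -127.787° + (-102.314°)/2 = -127.787° − 51.157° = -178.944°.
(The naïve average (-127.787 + +129.899)/2 = 1.056° is on the wrong side of the globe.)

178.944°W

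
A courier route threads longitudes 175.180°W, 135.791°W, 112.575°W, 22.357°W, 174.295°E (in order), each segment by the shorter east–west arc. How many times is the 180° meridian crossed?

1

Leg 1: -175.180° → -135.791°, shortest Δλ = 39.389° (east) — does not cross 180°.
Leg 2: -135.791° → -112.575°, shortest Δλ = 23.216° (east) — does not cross 180°.
Leg 3: -112.575° → -22.357°, shortest Δλ = 90.218° (east) — does not cross 180°.
Leg 4: -22.357° → +174.295°, shortest Δλ = -163.348° (west) — crosses 180°.
Total crossings: 1.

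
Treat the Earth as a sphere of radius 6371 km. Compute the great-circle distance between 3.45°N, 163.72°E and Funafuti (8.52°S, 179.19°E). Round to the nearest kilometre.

Δλ = 179.19 − 163.72 = 15.47°.
Δφ = -8.52 − 3.45 = -11.97°.
a = sin²(Δφ/2) + cos φ₁ · cos φ₂ · sin²(Δλ/2) = 0.028754.
c = 2·atan2(√a, √(1−a)) = 0.34079 rad → d = 6371·c ≈ 2171.17 km.

2171 km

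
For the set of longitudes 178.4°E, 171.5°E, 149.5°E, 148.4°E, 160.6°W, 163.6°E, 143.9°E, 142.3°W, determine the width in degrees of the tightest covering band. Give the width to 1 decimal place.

73.8°

Sort the longitudes: -160.6°, -142.3°, +143.9°, +148.4°, +149.5°, +163.6°, +171.5°, +178.4°.
Eastward gaps between consecutive values (wrapping around): 18.3°, 286.2°, 4.5°, 1.1°, 14.1°, 7.9°, 6.9°, 21.0°.
Largest gap = 286.2° ⇒ minimal covering band is its complement: 360° − 286.2° = 73.8°.
Band runs from +143.9° eastward to -142.3°, crossing the antimeridian.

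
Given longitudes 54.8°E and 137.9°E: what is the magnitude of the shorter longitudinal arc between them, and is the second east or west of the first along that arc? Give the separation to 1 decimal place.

Raw difference: 137.9 − 54.8 = 83.1°.
Normalise into (−180°, 180°]: 83.1° stays 83.1°.
Positive ⇒ the second point lies to the east; separation 83.1°.

83.1° east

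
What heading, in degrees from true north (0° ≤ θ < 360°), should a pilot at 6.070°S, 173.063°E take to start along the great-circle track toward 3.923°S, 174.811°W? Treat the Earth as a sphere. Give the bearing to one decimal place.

Δλ = -174.811 − 173.063 = -347.874°; wrapped into (−180°, 180°]: 12.126°.
θ = atan2( sin Δλ · cos φ₂ , cos φ₁ · sin φ₂ − sin φ₁ · cos φ₂ · cos Δλ )
  = atan2(0.20957, 0.03511) = 80.489° → normalised to [0°, 360°): 80.489°.

80.5°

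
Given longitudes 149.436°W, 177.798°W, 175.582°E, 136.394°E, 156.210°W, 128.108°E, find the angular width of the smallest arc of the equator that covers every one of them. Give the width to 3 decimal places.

82.456°

Sort the longitudes: -177.798°, -156.210°, -149.436°, +128.108°, +136.394°, +175.582°.
Eastward gaps between consecutive values (wrapping around): 21.588°, 6.774°, 277.544°, 8.286°, 39.188°, 6.620°.
Largest gap = 277.544° ⇒ minimal covering band is its complement: 360° − 277.544° = 82.456°.
Band runs from +128.108° eastward to -149.436°, crossing the antimeridian.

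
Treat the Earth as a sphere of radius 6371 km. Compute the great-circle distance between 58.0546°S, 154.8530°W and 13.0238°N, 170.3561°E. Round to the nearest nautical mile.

Δλ = 170.3561 − -154.8530 = 325.2091°; wrapped into (−180°, 180°]: -34.7909°.
Δφ = 13.0238 − -58.0546 = 71.0784°.
a = sin²(Δφ/2) + cos φ₁ · cos φ₂ · sin²(Δλ/2) = 0.383938.
c = 2·atan2(√a, √(1−a)) = 1.33654 rad → d = 6371·c ≈ 8515.07 km ≈ 4597.77 nmi.

4598 nmi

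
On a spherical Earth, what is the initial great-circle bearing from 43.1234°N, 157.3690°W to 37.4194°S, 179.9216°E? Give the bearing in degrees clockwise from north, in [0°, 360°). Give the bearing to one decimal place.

Δλ = 179.9216 − -157.3690 = 337.2906°; wrapped into (−180°, 180°]: -22.7094°.
θ = atan2( sin Δλ · cos φ₂ , cos φ₁ · sin φ₂ − sin φ₁ · cos φ₂ · cos Δλ )
  = atan2(-0.30661, -0.94432) = -162.012° → normalised to [0°, 360°): 197.988°.

198.0°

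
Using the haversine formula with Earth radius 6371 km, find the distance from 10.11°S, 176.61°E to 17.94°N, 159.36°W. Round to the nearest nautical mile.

2206 nmi

Δλ = -159.36 − 176.61 = -335.97°; wrapped into (−180°, 180°]: 24.03°.
Δφ = 17.94 − -10.11 = 28.05°.
a = sin²(Δφ/2) + cos φ₁ · cos φ₂ · sin²(Δλ/2) = 0.099318.
c = 2·atan2(√a, √(1−a)) = 0.64122 rad → d = 6371·c ≈ 4085.24 km ≈ 2205.85 nmi.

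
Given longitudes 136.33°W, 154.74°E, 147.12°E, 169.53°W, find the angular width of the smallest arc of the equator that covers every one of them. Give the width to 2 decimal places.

Sort the longitudes: -169.53°, -136.33°, +147.12°, +154.74°.
Eastward gaps between consecutive values (wrapping around): 33.20°, 283.45°, 7.62°, 35.73°.
Largest gap = 283.45° ⇒ minimal covering band is its complement: 360° − 283.45° = 76.55°.
Band runs from +147.12° eastward to -136.33°, crossing the antimeridian.

76.55°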